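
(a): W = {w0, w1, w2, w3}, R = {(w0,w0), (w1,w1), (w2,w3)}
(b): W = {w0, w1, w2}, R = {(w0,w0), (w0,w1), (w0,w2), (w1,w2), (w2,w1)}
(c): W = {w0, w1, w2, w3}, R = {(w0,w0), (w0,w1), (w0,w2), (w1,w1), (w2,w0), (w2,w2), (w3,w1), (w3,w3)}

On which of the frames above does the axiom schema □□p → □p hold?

Frame correspondent (Sahlqvist): ∀x ∀y (Rxy → ∃z (Rxz ∧ Rzy)) — i.e. density.
(a): fails — Rw2w3 but no z with Rw2z and Rzw3.
(b): fails — Rw1w2 but no z with Rw1z and Rzw2.
(c): ✓.
Valid on: (c).

(c)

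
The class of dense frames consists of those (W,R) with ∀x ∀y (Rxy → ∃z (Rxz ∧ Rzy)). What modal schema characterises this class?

The condition is density. The C4 schema □□q → □q defines it.

□□q → □q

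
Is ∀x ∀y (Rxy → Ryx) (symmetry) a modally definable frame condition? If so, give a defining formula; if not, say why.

Definable; p → □◇p defines it

This is a Sahlqvist condition; the B axiom p → □◇p defines it.
Suppose p→□◇p is valid. Take Rxy and set V(p)={x}. Then p at x, so □◇p at x, so ◇p at y, so some z with Ryz has p; z=x, i.e. Ryx.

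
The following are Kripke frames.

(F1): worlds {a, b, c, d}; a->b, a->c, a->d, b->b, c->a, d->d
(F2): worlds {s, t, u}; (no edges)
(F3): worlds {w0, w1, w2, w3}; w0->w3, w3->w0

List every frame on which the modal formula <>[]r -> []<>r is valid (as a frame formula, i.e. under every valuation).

(F2), (F3)

This is the axiom for convergence; its first-order frame correspondent is forall x forall y forall z (Rxy & Rxz -> exists w (Ryw & Rzw)).
(F1): fails — Rab and Rac but b and c have no common successor.
(F2): condition met.
(F3): condition met.
Valid on: (F2), (F3).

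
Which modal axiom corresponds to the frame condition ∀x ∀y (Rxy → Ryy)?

This is shift-reflexivity; the standard corresponding axiom is T□: □(□ψ → ψ).
Suppose □(□ψ→ψ) is valid. Take Rxy and set V(ψ)={w : Ryw}. Then at y, □ψ holds; since □(□ψ→ψ) at x, □ψ→ψ at y, so ψ at y, i.e. Ryy.

□(□ψ → ψ)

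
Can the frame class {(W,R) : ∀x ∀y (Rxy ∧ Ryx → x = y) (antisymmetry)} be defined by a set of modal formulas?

Any modally definable frame class is closed under surjective bounded morphisms.
The 4-cycle (worlds a,b,c,d with a→b→c→d→a) is antisymmetric. Sending even-indexed worlds to • and odd-indexed worlds to ∘ is a surjective bounded morphism onto the two-world frame with •↔∘, which is not antisymmetric.
So no modal formula (or set of formulas) defines exactly the antisymmetric frames.

No — not modally definable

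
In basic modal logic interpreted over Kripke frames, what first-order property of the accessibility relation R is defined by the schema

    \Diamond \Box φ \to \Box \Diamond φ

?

This schema is the .2 axiom.
Its frame correspondent is convergence — \forall x \forall y \forall z (Rxy \wedge Rxz \to \exists w (Ryw \wedge Rzw)).

convergence: \forall x \forall y \forall z (Rxy \wedge Rxz \to \exists w (Ryw \wedge Rzw))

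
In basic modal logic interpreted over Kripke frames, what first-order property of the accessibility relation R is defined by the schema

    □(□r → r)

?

Suppose □(□r→r) is valid. Take Rxy and set V(r)={w : Ryw}. Then at y, □r holds; since □(□r→r) at x, □r→r at y, so r at y, i.e. Ryy.
Conversely, on a frame with shift-reflexivity the schema holds at every world under every valuation.
Frame condition: ∀x ∀y (Rxy → Ryy).

Shift-reflexivity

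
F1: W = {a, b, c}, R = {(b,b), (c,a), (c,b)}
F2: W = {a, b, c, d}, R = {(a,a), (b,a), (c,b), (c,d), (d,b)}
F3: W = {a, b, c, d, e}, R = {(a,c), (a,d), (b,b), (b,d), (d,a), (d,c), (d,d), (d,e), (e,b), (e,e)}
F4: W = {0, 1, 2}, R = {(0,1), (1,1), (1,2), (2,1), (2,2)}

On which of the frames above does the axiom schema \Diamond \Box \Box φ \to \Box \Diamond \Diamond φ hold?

This is the axiom for a generalized confluence (Geach) condition; its first-order frame correspondent is \forall x \forall y \forall z ((xRy \wedge xRz) \to \exists w (y R^2 w \wedge z R^2 w)).
F1: fails — cRa, cRa but no w with aR²w and aR²w.
F2: satisfies the condition.
F3: fails — aRc, aRc but no w with cR²w and cR²w.
F4: satisfies the condition.
Valid on: F2, F4.

F2, F4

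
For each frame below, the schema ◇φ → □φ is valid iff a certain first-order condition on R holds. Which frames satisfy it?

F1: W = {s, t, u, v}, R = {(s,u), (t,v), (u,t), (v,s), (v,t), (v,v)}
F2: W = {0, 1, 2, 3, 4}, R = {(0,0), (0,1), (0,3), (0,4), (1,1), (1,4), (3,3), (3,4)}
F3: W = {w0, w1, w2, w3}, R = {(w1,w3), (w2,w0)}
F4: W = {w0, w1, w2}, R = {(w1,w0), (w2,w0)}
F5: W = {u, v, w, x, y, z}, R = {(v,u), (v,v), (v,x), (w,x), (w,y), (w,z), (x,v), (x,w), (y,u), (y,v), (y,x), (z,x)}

The schema corresponds to partial functionality: ∀x ∀y ∀z (Rxy ∧ Rxz → y = z).
F1: fails — v sees both s and t.
F2: fails — 0 sees both 0 and 1.
F3: holds.
F4: holds.
F5: fails — v sees both u and v.
Valid on: F3, F4.

F3, F4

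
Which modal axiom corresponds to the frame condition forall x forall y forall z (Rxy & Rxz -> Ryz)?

This is the Euclidean property; the standard corresponding axiom is 5: ◇p → □◇p.
Suppose ◇p→□◇p is valid. Take Rxy, Rxz and set V(p)={y}. Then ◇p at x, so □◇p at x, so ◇p at z, so some w with Rzw has p; w=y, i.e. Rzy. By symmetry of the argument, Ryz.

◇p → □◇p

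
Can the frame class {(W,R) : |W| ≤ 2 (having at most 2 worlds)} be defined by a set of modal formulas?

If a class were modally definable it would be closed under disjoint unions (Goldblatt–Thomason).
Any modal formula valid on each of 3 disjoint one-world frames is valid on their disjoint union (validity is preserved under disjoint unions). Each one-world frame has |W|=1≤2, but the union has |W|=3.
So the class is not modally definable.

Not definable by any modal formula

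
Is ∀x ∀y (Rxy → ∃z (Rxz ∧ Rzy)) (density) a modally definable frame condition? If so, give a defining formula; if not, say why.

Yes — defined by □□r → □r

The condition is density. A defining modal formula is □□r → □r.
Suppose □□r→□r is valid. Take Rxy and set V(r)={w : xR²w}. Then □□r at x, so □r at x, so r at y, i.e. ∃z(Rxz∧Rzy).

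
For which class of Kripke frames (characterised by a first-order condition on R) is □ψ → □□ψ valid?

transitivity

Suppose □ψ→□□ψ is valid. Take Rxy, Ryz and set V(ψ)={w : Rxw}. Then □ψ at x, so □□ψ at x, so □ψ at y, so ψ at z, i.e. Rxz.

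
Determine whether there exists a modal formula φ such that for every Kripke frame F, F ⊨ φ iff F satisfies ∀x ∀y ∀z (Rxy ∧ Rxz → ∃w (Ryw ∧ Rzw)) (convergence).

Definable; ◇□q → □◇q defines it

Yes: it is convergence, defined by the .2 schema ◇□q → □◇q.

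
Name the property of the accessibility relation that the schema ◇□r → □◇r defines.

Suppose ◇□r→□◇r is valid. Take Rxy, Rxz and set V(r)={w : Ryw}. Then □r at y so ◇□r at x, so □◇r at x, so ◇r at z, giving w with Rzw and Ryw.

Convergence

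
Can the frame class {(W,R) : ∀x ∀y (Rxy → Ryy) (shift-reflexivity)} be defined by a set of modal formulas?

Yes, by □(□q → q)

The condition is shift-reflexivity. A defining modal formula is □(□q → q).
Suppose □(□q→q) is valid. Take Rxy and set V(q)={w : Ryw}. Then at y, □q holds; since □(□q→q) at x, □q→q at y, so q at y, i.e. Ryy.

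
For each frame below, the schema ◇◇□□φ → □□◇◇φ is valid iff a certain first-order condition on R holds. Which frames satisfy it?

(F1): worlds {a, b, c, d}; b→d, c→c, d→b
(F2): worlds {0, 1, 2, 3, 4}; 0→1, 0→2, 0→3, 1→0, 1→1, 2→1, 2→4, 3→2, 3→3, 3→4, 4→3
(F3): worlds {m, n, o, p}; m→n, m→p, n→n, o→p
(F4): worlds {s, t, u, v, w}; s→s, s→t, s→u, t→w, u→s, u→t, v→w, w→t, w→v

This is the axiom for a generalized confluence (Geach) condition; its first-order frame correspondent is ∀x ∀y ∀z ((xR²y ∧ xR²z) → ∃w (yR²w ∧ zR²w)).
(F1): condition met.
(F2): condition met.
(F3): condition met.
(F4): fails — sR²t, sR²w but no w* with tR²w* and wR²w*.

(F1), (F2), (F3)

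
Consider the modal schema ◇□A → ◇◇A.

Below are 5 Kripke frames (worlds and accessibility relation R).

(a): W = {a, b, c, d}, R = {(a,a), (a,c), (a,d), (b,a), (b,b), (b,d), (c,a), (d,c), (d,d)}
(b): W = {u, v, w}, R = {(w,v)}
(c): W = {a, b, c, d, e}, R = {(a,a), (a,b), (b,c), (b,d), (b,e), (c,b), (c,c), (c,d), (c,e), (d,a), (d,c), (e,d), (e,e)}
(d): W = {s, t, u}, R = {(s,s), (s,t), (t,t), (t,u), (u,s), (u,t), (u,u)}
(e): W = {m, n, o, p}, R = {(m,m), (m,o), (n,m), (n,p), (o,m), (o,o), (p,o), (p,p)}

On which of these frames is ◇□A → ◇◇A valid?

The schema corresponds to a generalized confluence (Geach) condition: ∀x ∀y (xRy → ∃w (yRw ∧ xR²w)).
(a): satisfies the condition.
(b): fails — wRv but no t with vRt and wR²t.
(c): satisfies the condition.
(d): satisfies the condition.
(e): satisfies the condition.
Valid on: (a), (c), (d), (e).

(a), (c), (d), (e)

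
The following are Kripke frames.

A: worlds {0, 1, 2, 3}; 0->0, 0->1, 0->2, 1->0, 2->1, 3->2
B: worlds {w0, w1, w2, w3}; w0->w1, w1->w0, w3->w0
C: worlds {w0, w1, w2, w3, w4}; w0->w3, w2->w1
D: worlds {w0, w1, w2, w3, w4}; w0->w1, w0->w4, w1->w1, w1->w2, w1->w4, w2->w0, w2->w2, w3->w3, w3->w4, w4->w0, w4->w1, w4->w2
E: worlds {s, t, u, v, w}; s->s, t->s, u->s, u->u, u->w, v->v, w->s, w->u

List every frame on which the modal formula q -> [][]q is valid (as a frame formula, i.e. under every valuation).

This is the axiom for a generalized confluence (Geach) condition; its first-order frame correspondent is forall x forall z (x R^2 z -> exists w (x = w & z = w)).
A: fails — 0R²1 but 0 ≠ 1.
B: fails — w3R²w1 but w3 ≠ w1.
C: holds.
D: fails — w0R²w1 but w0 ≠ w1.
E: fails — tR²s but t ≠ s.

C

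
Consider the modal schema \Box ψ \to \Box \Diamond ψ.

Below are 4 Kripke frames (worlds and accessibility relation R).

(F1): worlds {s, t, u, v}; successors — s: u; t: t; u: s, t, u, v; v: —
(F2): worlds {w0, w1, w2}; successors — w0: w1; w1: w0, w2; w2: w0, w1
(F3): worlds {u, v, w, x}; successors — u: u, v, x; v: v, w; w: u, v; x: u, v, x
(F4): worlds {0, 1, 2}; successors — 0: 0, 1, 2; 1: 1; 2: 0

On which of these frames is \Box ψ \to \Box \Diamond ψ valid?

(F3), (F4)

The schema corresponds to a generalized confluence (Geach) condition: \forall x \forall z (xRz \to \exists w (xRw \wedge zRw)).
(F1): fails — uRv but no w with uRw and vRw.
(F2): fails — w0Rw1 but no w with w0Rw and w1Rw.
(F3): holds.
(F4): holds.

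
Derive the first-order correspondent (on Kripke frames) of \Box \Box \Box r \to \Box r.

This is a Sahlqvist (Geach-type) schema ◇^0□^3r → □^1◇^0r.
Minimal-valuation argument: fix x; take any y with xR^0y and any z with xR^1z. Set V(r) to the set of worlds R-reachable from y in exactly 3 steps. Then □^3r holds at y, so the antecedent holds at x; validity forces ◇^0r at z, giving a w with zR^0w and yR^3w.
First-order correspondent: \forall x \forall z (xRz \to \exists w (x R^3 w \wedge z = w)).

\forall x \forall z (xRz \to \exists w (x R^3 w \wedge z = w))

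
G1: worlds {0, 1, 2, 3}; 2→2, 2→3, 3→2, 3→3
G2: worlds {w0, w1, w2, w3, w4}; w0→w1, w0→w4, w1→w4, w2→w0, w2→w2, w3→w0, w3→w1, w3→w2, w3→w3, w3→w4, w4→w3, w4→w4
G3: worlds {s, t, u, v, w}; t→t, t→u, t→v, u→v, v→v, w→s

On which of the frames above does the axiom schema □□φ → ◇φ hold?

G2

The schema corresponds to a generalized confluence (Geach) condition: ∀x ∃w (xR²w ∧ xRw).
G1: fails — at 0 but no w with 0R²w and 0Rw.
G2: ✓.
G3: fails — at s but no w* with sR²w* and sRw*.
Valid on: G2.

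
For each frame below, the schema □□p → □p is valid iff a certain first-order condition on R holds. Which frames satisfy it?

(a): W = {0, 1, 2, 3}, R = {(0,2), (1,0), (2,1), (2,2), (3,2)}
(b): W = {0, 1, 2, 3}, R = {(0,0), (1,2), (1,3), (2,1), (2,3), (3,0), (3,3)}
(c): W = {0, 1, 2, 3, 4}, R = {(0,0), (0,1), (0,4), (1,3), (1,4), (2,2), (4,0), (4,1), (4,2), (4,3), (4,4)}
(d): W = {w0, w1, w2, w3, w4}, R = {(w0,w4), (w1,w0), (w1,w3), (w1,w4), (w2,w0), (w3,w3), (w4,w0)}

This is the axiom for density; its first-order frame correspondent is ∀x ∀y (Rxy → ∃z (Rxz ∧ Rzy)).
(a): fails — R10 but no z with R1z and Rz0.
(b): fails — R12 but no z with R1z and Rz2.
(c): ✓.
(d): fails — Rw0w4 but no z with Rw0z and Rzw4.

(c)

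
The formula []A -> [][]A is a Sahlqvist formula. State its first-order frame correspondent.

This is the 4 axiom.
Its frame correspondent is transitivity — forall x forall y forall z (Rxy & Ryz -> Rxz).

transitivity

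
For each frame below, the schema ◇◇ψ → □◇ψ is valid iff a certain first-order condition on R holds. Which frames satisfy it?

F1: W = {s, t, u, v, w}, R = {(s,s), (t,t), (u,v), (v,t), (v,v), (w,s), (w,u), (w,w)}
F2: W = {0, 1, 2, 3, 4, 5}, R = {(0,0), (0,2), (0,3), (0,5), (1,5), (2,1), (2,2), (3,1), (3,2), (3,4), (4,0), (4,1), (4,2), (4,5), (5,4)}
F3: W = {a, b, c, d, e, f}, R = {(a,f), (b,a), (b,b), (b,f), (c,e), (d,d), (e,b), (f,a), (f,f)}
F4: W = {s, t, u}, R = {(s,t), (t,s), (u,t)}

This is the axiom for a generalized confluence (Geach) condition; its first-order frame correspondent is ∀x ∀y ∀z ((xR²y ∧ xRz) → ∃w (y = w ∧ zRw)).
F1: fails — vR²v, vRt but no w* with v=w* and tRw*.
F2: fails — 0R²0, 0R2 but no w with 0=w and 2Rw.
F3: fails — bR²a, bRa but no w with a=w and aRw.
F4: holds.
Valid on: F4.

F4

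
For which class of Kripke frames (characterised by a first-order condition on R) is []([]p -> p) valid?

Shift-reflexivity

This is the T□ axiom.
Its frame correspondent is shift-reflexivity — forall x forall y (Rxy -> Ryy).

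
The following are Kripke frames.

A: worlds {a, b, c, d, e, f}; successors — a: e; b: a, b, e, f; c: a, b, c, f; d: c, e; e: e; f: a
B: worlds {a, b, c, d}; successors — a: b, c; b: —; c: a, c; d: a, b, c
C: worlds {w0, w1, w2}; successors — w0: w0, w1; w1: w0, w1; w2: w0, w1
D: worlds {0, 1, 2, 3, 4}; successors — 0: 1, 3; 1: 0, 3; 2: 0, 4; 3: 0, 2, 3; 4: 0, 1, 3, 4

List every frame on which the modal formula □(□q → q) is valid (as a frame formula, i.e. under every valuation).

C

This is the axiom for shift-reflexivity; its first-order frame correspondent is ∀x ∀y (Rxy → Ryy).
A: fails — Rcf but not Rff.
B: fails — Rab but not Rbb.
C: satisfies the condition.
D: fails — R10 but not R00.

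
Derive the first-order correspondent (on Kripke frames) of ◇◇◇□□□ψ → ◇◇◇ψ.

This is a Sahlqvist (Geach-type) schema ◇^3□^3ψ → □^0◇^3ψ.
Minimal-valuation argument: fix x; take any y with xR^3y and any z with xR^0z. Set V(ψ) to the set of worlds R-reachable from y in exactly 3 steps. Then □^3ψ holds at y, so the antecedent holds at x; validity forces ◇^3ψ at z, giving a w with zR^3w and yR^3w.
First-order correspondent: ∀x ∀y (xR³y → ∃w (yR³w ∧ xR³w)).

∀x ∀y (xR³y → ∃w (yR³w ∧ xR³w))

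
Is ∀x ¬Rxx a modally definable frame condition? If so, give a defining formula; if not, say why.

No

If a class were modally definable it would be closed under surjective bounded morphisms (Goldblatt–Thomason).
The 3-cycle (worlds a,b,c with a→b→c→a) is irreflexive, and the map sending every world to a single reflexive point • is a surjective bounded morphism (forth: every edge maps to (•,•); back: every world has a successor). So any modal formula valid on the 3-cycle is also valid on the reflexive point, which is not irreflexive.
So the class is not modally definable.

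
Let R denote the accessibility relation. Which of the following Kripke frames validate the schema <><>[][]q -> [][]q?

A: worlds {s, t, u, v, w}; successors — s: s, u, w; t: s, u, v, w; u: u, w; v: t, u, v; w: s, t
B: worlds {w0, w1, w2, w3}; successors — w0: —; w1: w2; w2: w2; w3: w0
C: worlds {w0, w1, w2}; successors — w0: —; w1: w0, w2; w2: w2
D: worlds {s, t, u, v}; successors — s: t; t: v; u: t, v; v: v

This is the axiom for a generalized confluence (Geach) condition; its first-order frame correspondent is forall x forall y forall z ((x R^2 y & x R^2 z) -> exists w (y R^2 w & z = w)).
A: fails — sR²w, sR²t but no w* with wR²w* and t=w*.
B: satisfies the condition.
C: satisfies the condition.
D: satisfies the condition.
Valid on: B, C, D.

B, C, D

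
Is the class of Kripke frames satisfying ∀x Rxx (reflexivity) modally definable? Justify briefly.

This is a Sahlqvist condition; the T axiom □r → r defines it.

Definable; □r → r defines it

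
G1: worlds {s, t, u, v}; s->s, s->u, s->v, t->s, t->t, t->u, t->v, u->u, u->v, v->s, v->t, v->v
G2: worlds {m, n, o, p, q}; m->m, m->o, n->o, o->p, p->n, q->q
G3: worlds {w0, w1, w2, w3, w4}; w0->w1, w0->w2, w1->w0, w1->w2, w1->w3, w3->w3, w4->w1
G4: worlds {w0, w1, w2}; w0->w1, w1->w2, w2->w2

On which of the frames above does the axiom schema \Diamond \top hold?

Frame correspondent (Sahlqvist): \forall x \exists y Rxy — i.e. seriality.
G1: condition met.
G2: condition met.
G3: fails — world w2 has no successor.
G4: condition met.

G1, G2, G4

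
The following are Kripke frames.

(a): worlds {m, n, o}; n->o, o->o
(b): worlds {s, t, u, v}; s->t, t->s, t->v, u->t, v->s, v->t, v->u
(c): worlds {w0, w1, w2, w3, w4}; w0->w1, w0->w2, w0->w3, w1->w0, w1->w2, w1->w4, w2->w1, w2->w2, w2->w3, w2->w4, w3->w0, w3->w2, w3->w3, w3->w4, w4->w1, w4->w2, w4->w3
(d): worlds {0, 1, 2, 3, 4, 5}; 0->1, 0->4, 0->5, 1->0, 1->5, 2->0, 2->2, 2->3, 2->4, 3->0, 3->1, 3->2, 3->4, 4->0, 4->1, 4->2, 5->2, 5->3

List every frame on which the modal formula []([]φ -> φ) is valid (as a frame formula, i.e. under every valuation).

Frame correspondent (Sahlqvist): forall x forall y (Rxy -> Ryy) — i.e. shift-reflexivity.
(a): satisfies the condition.
(b): fails — Rtv but not Rvv.
(c): fails — Rw1w0 but not Rw0w0.
(d): fails — R10 but not R00.
Valid on: (a).

(a)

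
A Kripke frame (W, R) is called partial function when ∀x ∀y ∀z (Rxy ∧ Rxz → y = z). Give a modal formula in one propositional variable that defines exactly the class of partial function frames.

◇r → □r

This is partial functionality; the standard corresponding axiom is CD: ◇r → □r.
Suppose ◇r→□r is valid. Take Rxy, Rxz and set V(r)={y}. Then ◇r at x, so □r at x, so r at z, i.e. z=y.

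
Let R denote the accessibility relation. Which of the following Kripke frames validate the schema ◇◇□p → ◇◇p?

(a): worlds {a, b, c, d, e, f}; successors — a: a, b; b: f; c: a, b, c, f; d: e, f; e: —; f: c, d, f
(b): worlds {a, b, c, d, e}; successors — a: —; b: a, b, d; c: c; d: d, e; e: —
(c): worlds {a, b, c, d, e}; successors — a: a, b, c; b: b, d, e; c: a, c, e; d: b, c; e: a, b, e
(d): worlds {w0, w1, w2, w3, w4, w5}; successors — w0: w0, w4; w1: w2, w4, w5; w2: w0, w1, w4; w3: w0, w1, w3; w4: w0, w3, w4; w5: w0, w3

Frame correspondent (Sahlqvist): ∀x ∀y (xR²y → ∃w (yRw ∧ xR²w)) — i.e. a generalized confluence (Geach) condition.
(a): fails — fR²e but no w with eRw and fR²w.
(b): fails — bR²a but no w with aRw and bR²w.
(c): condition met.
(d): condition met.
Valid on: (c), (d).

(c), (d)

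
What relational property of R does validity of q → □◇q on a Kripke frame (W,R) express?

symmetry

Suppose q→□◇q is valid. Take Rxy and set V(q)={x}. Then q at x, so □◇q at x, so ◇q at y, so some z with Ryz has q; z=x, i.e. Ryx.
Conversely, any frame satisfying ∀x ∀y (Rxy → Ryx) validates the schema.
So the correspondent is symmetry.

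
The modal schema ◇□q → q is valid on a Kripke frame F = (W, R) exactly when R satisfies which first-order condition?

This is a form of the B axiom.
It corresponds to symmetry: ∀x ∀y (Rxy → Ryx).

symmetry: ∀x ∀y (Rxy → Ryx)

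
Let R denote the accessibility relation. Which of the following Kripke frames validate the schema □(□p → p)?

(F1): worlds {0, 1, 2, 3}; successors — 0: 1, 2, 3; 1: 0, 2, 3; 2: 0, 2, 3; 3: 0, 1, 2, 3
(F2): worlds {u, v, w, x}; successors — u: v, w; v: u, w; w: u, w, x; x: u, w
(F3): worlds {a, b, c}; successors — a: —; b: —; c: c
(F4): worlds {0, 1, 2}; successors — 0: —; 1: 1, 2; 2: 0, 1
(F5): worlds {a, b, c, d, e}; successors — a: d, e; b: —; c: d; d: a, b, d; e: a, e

(F3)

This is the axiom for shift-reflexivity; its first-order frame correspondent is ∀x ∀y (Rxy → Ryy).
(F1): fails — R10 but not R00.
(F2): fails — Ruv but not Rvv.
(F3): condition met.
(F4): fails — R12 but not R22.
(F5): fails — Rea but not Raa.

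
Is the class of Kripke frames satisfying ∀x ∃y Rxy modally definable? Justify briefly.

The condition is seriality. A defining modal formula is □p → ◇p.
Suppose □p→◇p is valid. At any x set V(p)=W. Then □p at x, so ◇p at x, so x has a successor.

Yes, by □p → ◇p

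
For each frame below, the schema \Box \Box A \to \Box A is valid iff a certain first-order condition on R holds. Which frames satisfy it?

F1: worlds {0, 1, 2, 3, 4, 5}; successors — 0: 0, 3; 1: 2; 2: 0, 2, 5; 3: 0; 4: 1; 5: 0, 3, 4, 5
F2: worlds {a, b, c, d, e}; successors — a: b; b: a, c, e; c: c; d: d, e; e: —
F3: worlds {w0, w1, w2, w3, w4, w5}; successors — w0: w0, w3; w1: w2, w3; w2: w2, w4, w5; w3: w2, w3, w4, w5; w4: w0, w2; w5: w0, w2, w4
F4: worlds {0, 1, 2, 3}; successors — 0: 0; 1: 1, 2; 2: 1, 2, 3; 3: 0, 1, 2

Frame correspondent (Sahlqvist): \forall x \forall y (Rxy \to \exists z (Rxz \wedge Rzy)) — i.e. density.
F1: fails — R41 but no z with R4z and Rz1.
F2: fails — Rab but no z with Raz and Rzb.
F3: ✓.
F4: ✓.
Valid on: F3, F4.

F3, F4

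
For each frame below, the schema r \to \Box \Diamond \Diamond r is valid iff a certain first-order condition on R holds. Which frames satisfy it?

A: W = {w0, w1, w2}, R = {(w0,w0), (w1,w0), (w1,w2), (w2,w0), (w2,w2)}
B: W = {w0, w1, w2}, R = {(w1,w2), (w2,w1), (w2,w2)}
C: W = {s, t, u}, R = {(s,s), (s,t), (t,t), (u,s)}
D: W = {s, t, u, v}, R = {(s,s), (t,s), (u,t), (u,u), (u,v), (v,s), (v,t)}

B

This is the axiom for a generalized confluence (Geach) condition; its first-order frame correspondent is \forall x \forall z (xRz \to \exists w (x = w \wedge z R^2 w)).
A: fails — w1Rw0 but no w with w1=w and w0R²w.
B: satisfies the condition.
C: fails — sRt but no w with s=w and tR²w.
D: fails — tRs but no w with t=w and sR²w.
Valid on: B.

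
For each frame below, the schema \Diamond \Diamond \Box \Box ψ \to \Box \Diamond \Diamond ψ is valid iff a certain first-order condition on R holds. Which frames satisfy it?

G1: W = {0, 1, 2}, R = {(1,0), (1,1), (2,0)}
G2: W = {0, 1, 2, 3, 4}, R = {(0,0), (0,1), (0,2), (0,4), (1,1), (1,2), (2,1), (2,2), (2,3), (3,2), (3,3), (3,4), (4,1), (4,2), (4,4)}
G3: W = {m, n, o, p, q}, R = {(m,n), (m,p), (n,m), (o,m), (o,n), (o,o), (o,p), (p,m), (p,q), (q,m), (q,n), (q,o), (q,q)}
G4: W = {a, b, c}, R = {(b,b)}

G2, G4

This is the axiom for a generalized confluence (Geach) condition; its first-order frame correspondent is \forall x \forall y \forall z ((x R^2 y \wedge xRz) \to \exists w (y R^2 w \wedge z R^2 w)).
G1: fails — 1R²0, 1R0 but no w with 0R²w and 0R²w.
G2: condition met.
G3: fails — mR²m, mRn but no w with mR²w and nR²w.
G4: condition met.
Valid on: G2, G4.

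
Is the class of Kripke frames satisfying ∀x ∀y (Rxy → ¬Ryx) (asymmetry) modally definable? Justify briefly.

Modal frame validity is preserved under surjective bounded morphisms.
The 5-cycle (worlds w0,w1,w2,w3,w4 with w0→w1→w2→w3→w4→w0) is asymmetric. Mapping every world to a single reflexive point • is a surjective bounded morphism, and the reflexive point is not asymmetric (R•• but asymmetry requires ¬R••).
Hence asymmetry is not modally definable.

No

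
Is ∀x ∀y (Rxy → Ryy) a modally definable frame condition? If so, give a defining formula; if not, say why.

This is a Sahlqvist condition; the T□ axiom □(□p → p) defines it.
Suppose □(□p→p) is valid. Take Rxy and set V(p)={w : Ryw}. Then at y, □p holds; since □(□p→p) at x, □p→p at y, so p at y, i.e. Ryy.

Definable; □(□p → p) defines it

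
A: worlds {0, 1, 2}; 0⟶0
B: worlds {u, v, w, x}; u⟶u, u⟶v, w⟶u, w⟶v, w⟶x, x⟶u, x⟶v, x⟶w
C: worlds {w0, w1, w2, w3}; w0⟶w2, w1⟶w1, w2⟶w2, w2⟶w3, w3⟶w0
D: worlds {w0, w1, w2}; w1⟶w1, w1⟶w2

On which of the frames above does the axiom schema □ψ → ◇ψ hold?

C

Frame correspondent (Sahlqvist): ∀x ∃y Rxy — i.e. seriality.
A: fails — world 1 has no successor.
B: fails — world v has no successor.
C: holds.
D: fails — world w0 has no successor.
Valid on: C.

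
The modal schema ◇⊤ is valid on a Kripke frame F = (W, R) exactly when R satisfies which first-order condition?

◇⊤ holds at w iff w has a successor, so frame-validity of ◇⊤ is exactly seriality. Equivalently via □r → ◇r:
Suppose □r→◇r is valid. At any x set V(r)=W. Then □r at x, so ◇r at x, so x has a successor.

Seriality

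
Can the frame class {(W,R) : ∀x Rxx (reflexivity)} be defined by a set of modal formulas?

The condition is reflexivity. A defining modal formula is □p → p.

Yes — defined by □p → p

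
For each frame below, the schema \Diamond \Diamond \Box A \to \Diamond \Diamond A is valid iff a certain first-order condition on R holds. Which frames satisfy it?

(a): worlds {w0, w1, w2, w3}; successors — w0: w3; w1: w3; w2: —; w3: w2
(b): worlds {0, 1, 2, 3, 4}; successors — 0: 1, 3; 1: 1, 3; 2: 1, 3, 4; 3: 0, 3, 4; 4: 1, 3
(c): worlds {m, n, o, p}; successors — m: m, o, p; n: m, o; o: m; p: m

(b), (c)

This is the axiom for a generalized confluence (Geach) condition; its first-order frame correspondent is \forall x \forall y (x R^2 y \to \exists w (yRw \wedge x R^2 w)).
(a): fails — w0R²w2 but no w with w2Rw and w0R²w.
(b): holds.
(c): holds.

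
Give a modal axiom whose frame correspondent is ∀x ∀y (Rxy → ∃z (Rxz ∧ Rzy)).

□□s → □s

The condition is density. The C4 schema □□s → □s defines it.
Suppose □□s→□s is valid. Take Rxy and set V(s)={w : xR²w}. Then □□s at x, so □s at x, so s at y, i.e. ∃z(Rxz∧Rzy).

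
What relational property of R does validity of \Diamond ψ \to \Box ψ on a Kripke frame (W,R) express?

Suppose ◇ψ→□ψ is valid. Take Rxy, Rxz and set V(ψ)={y}. Then ◇ψ at x, so □ψ at x, so ψ at z, i.e. z=y.
The converse is a direct semantic check.
Frame condition: \forall x \forall y \forall z (Rxy \wedge Rxz \to y = z).

partial functionality: \forall x \forall y \forall z (Rxy \wedge Rxz \to y = z)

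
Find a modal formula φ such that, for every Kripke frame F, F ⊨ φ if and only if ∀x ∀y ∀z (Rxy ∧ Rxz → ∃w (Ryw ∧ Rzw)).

◇□s → □◇s

A defining formula is ◇□s → □◇s (the .2 axiom).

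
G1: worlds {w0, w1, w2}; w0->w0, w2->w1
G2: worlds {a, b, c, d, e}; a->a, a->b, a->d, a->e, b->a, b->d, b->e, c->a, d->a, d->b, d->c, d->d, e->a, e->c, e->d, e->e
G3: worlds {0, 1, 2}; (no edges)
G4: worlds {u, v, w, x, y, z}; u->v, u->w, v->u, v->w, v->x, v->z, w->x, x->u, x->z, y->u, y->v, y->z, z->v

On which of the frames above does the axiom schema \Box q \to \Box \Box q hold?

This is the axiom for transitivity; its first-order frame correspondent is \forall x \forall y \forall z (Rxy \wedge Ryz \to Rxz).
G1: condition met.
G2: fails — Rea and Rab but not Reb.
G3: condition met.
G4: fails — Ruv and Rvz but not Ruz.

G1, G3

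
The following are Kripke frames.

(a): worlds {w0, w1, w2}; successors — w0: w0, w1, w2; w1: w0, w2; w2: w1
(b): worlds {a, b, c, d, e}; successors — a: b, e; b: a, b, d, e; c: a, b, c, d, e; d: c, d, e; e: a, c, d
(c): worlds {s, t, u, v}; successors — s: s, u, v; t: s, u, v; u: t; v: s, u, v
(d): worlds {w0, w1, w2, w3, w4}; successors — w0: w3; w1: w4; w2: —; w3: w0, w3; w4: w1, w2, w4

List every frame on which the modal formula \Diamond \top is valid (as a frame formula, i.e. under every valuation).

Frame correspondent (Sahlqvist): \forall x \exists y Rxy — i.e. seriality.
(a): holds.
(b): holds.
(c): holds.
(d): fails — world w2 has no successor.
Valid on: (a), (b), (c).

(a), (b), (c)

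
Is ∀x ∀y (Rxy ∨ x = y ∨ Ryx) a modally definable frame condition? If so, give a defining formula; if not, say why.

No — not modally definable

Any modally definable frame class is closed under disjoint unions.
Take 2 disjoint single-world reflexive frames: each is trivially connected, but their disjoint union has 2 worlds with no edge between distinct components, so it is not connected.
Hence connectedness of R is not modally definable.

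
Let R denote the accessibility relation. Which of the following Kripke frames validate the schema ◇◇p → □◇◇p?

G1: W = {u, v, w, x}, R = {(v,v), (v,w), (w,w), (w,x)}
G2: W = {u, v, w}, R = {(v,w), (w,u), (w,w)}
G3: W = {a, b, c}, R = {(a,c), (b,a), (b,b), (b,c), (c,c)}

Frame correspondent (Sahlqvist): ∀x ∀y ∀z ((xR²y ∧ xRz) → ∃w (y = w ∧ zR²w)) — i.e. a generalized confluence (Geach) condition.
G1: fails — vR²v, vRw but no t with v=t and wR²t.
G2: fails — wR²u, wRu but no t with u=t and uR²t.
G3: fails — bR²a, bRa but no w with a=w and aR²w.

none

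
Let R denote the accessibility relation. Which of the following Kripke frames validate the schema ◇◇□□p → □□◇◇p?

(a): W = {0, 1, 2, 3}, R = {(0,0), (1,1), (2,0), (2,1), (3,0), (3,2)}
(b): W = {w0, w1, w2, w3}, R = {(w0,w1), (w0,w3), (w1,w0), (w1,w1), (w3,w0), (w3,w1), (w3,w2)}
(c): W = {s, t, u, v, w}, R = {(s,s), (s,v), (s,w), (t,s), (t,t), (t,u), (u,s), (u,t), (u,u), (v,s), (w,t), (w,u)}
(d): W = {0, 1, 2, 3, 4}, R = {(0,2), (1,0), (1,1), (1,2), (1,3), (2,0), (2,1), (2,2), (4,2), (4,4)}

Frame correspondent (Sahlqvist): ∀x ∀y ∀z ((xR²y ∧ xR²z) → ∃w (yR²w ∧ zR²w)) — i.e. a generalized confluence (Geach) condition.
(a): fails — 2R²0, 2R²1 but no w with 0R²w and 1R²w.
(b): fails — w0R²w0, w0R²w2 but no w with w0R²w and w2R²w.
(c): holds.
(d): fails — 1R²0, 1R²3 but no w with 0R²w and 3R²w.

(c)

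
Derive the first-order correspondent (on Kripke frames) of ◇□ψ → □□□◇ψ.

∀x ∀y ∀z ((xRy ∧ xR³z) → ∃w (yRw ∧ zRw))

This is a Sahlqvist (Geach-type) schema ◇^1□^1ψ → □^3◇^1ψ.
Minimal-valuation argument: fix x; take any y with xR^1y and any z with xR^3z. Set V(ψ) to the set of worlds R-reachable from y in exactly 1 step. Then □^1ψ holds at y, so the antecedent holds at x; validity forces ◇^1ψ at z, giving a w with zR^1w and yR^1w.
First-order correspondent: ∀x ∀y ∀z ((xRy ∧ xR³z) → ∃w (yRw ∧ zRw)).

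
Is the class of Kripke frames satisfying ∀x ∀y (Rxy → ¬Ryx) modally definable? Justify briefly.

No

Modal frame validity is preserved under surjective bounded morphisms.
The 4-cycle (worlds w0,w1,w2,w3 with w0→w1→w2→w3→w0) is asymmetric. Mapping every world to a single reflexive point • is a surjective bounded morphism, and the reflexive point is not asymmetric (R•• but asymmetry requires ¬R••).
So the class is not modally definable.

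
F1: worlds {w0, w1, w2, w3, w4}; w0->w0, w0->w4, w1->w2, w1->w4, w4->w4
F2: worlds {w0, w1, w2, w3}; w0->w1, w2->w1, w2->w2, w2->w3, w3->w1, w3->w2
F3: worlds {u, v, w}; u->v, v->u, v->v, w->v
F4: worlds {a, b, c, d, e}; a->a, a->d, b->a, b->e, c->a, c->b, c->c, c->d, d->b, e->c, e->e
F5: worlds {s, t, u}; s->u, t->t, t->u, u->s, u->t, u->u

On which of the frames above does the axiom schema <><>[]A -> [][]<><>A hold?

The schema corresponds to a generalized confluence (Geach) condition: forall x forall y forall z ((x R^2 y & x R^2 z) -> exists w (yRw & z R^2 w)).
F1: satisfies the condition.
F2: fails — w2R²w1, w2R²w1 but no w with w1Rw and w1R²w.
F3: satisfies the condition.
F4: fails — aR²d, aR²b but no w with dRw and bR²w.
F5: satisfies the condition.
Valid on: F1, F3, F5.

F1, F3, F5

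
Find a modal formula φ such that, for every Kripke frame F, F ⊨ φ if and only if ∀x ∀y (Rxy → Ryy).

A defining formula is □(□q → q) (the T□ axiom).
Suppose □(□q→q) is valid. Take Rxy and set V(q)={w : Ryw}. Then at y, □q holds; since □(□q→q) at x, □q→q at y, so q at y, i.e. Ryy.

□(□q → q)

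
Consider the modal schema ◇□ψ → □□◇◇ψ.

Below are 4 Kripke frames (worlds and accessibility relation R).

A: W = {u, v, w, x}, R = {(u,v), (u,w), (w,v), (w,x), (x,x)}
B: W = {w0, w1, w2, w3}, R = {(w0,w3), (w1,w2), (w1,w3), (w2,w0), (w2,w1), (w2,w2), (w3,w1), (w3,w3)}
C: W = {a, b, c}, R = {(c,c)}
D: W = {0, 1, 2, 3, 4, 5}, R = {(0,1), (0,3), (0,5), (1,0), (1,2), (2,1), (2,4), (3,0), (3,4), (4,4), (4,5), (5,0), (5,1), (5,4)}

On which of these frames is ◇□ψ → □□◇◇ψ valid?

B, C

This is the axiom for a generalized confluence (Geach) condition; its first-order frame correspondent is ∀x ∀y ∀z ((xRy ∧ xR²z) → ∃w (yRw ∧ zR²w)).
A: fails — uRv, uR²v but no t with vRt and vR²t.
B: satisfies the condition.
C: satisfies the condition.
D: fails — 0R1, 0R²1 but no w with 1Rw and 1R²w.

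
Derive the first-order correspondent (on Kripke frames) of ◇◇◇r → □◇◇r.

∀x ∀y ∀z ((xR³y ∧ xRz) → ∃w (y = w ∧ zR²w))

This is a Sahlqvist (Geach-type) schema ◇^3□^0r → □^1◇^2r.
Minimal-valuation argument: fix x; take any y with xR^3y and any z with xR^1z. Set V(r) to the set of worlds R-reachable from y in exactly 0 steps. Then □^0r holds at y, so the antecedent holds at x; validity forces ◇^2r at z, giving a w with zR^2w and yR^0w.
First-order correspondent: ∀x ∀y ∀z ((xR³y ∧ xRz) → ∃w (y = w ∧ zR²w)).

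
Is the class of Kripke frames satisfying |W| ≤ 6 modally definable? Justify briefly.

Any modally definable frame class is closed under disjoint unions.
Any modal formula valid on each of 7 disjoint one-world frames is valid on their disjoint union (validity is preserved under disjoint unions). Each one-world frame has |W|=1≤6, but the union has |W|=7.
So no modal formula (or set of formulas) defines exactly the |W|≤6 frames.

Not modally definable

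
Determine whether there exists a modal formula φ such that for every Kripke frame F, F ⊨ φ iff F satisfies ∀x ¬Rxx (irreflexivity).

Modal frame validity is preserved under surjective bounded morphisms.
The 3-cycle (worlds a,b,c with a→b→c→a) is irreflexive, and the map sending every world to a single reflexive point • is a surjective bounded morphism (forth: every edge maps to (•,•); back: every world has a successor). So any modal formula valid on the 3-cycle is also valid on the reflexive point, which is not irreflexive.
So no modal formula (or set of formulas) defines exactly the irreflexive frames.

Not definable by any modal formula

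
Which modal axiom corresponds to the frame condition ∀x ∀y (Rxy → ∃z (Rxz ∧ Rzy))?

□□r → □r

The condition is density. The C4 schema □□r → □r defines it.
Suppose □□r→□r is valid. Take Rxy and set V(r)={w : xR²w}. Then □□r at x, so □r at x, so r at y, i.e. ∃z(Rxz∧Rzy).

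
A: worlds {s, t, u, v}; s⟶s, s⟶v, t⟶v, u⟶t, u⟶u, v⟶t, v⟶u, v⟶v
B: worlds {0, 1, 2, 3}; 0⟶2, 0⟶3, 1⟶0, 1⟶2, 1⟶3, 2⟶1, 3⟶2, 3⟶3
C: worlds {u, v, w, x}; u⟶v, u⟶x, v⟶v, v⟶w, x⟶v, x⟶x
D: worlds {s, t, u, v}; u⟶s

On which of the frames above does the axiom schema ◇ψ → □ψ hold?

The schema corresponds to partial functionality: ∀x ∀y ∀z (Rxy ∧ Rxz → y = z).
A: fails — s sees both s and v.
B: fails — 0 sees both 2 and 3.
C: fails — u sees both v and x.
D: ✓.
Valid on: D.

D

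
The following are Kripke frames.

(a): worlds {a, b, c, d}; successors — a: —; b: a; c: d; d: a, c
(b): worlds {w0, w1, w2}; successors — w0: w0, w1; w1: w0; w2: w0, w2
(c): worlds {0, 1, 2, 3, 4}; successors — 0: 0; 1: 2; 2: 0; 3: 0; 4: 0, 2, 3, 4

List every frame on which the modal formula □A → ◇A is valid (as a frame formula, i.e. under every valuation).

(b), (c)

The schema corresponds to seriality: ∀x ∃y Rxy.
(a): fails — world a has no successor.
(b): holds.
(c): holds.
Valid on: (b), (c).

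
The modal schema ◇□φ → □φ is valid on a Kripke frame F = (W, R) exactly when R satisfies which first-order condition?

This is a form of the 5 axiom.
Its frame correspondent is the Euclidean property — ∀x ∀y ∀z (Rxy ∧ Rxz → Ryz).

the Euclidean property: ∀x ∀y ∀z (Rxy ∧ Rxz → Ryz)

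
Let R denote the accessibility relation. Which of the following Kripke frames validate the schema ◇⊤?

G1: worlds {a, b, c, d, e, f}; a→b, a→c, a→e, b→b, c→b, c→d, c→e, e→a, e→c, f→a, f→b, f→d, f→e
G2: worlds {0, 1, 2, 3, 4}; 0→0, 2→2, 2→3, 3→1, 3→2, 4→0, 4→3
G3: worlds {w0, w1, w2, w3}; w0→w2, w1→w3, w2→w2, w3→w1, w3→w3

G3

The schema corresponds to seriality: ∀x ∃y Rxy.
G1: fails — world d has no successor.
G2: fails — world 1 has no successor.
G3: holds.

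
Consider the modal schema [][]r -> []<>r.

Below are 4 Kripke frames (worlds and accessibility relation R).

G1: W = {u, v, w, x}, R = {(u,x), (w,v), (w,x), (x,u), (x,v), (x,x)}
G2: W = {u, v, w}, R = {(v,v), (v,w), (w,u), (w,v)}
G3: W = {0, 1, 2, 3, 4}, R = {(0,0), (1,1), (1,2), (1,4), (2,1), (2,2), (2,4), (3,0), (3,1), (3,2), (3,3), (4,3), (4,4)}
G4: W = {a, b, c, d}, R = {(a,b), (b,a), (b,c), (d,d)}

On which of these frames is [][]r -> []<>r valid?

G3

This is the axiom for a generalized confluence (Geach) condition; its first-order frame correspondent is forall x forall z (xRz -> exists w (x R^2 w & zRw)).
G1: fails — wRv but no t with wR²t and vRt.
G2: fails — wRu but no t with wR²t and uRt.
G3: holds.
G4: fails — bRc but no w with bR²w and cRw.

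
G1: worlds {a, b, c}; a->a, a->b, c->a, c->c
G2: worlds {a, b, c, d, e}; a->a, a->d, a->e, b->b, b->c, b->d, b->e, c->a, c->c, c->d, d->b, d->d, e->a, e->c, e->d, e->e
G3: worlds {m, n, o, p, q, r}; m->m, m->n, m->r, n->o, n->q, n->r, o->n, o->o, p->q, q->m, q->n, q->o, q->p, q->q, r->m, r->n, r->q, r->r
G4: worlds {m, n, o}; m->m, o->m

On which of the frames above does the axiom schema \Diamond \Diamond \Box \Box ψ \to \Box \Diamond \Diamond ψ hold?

G2, G3, G4

Frame correspondent (Sahlqvist): \forall x \forall y \forall z ((x R^2 y \wedge xRz) \to \exists w (y R^2 w \wedge z R^2 w)) — i.e. a generalized confluence (Geach) condition.
G1: fails — aR²a, aRb but no w with aR²w and bR²w.
G2: condition met.
G3: condition met.
G4: condition met.
Valid on: G2, G3, G4.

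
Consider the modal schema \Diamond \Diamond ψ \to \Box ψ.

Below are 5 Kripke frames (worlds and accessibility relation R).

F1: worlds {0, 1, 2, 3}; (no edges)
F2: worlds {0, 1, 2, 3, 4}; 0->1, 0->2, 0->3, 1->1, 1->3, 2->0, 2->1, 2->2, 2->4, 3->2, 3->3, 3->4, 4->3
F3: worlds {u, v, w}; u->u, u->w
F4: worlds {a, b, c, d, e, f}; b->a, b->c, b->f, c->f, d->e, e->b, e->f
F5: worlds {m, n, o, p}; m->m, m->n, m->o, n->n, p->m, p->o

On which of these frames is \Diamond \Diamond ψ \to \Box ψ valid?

This is the axiom for a generalized confluence (Geach) condition; its first-order frame correspondent is \forall x \forall y \forall z ((x R^2 y \wedge xRz) \to \exists w (y = w \wedge z = w)).
F1: condition met.
F2: fails — 0R²0, 0R1 but 0 ≠ 1.
F3: fails — uR²u, uRw but u ≠ w.
F4: fails — bR²f, bRa but f ≠ a.
F5: fails — mR²m, mRn but m ≠ n.
Valid on: F1.

F1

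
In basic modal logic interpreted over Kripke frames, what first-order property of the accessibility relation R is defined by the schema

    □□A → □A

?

Suppose □□A→□A is valid. Take Rxy and set V(A)={w : xR²w}. Then □□A at x, so □A at x, so A at y, i.e. ∃z(Rxz∧Rzy).
The converse is a direct semantic check.
Frame condition: ∀x ∀y (Rxy → ∃z (Rxz ∧ Rzy)).

density: ∀x ∀y (Rxy → ∃z (Rxz ∧ Rzy))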